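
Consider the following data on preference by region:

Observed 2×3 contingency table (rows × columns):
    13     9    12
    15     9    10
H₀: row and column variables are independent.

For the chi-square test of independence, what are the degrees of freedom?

df = (r−1)(c−1) = (2−1)·(3−1) = 2

degrees of freedom = 2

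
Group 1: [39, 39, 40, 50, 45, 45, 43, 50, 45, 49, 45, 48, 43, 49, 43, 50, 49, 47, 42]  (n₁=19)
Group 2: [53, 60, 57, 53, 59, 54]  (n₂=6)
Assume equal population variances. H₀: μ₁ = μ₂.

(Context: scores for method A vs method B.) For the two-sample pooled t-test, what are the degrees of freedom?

degrees of freedom = 23

df = n₁ + n₂ − 2 = 19 + 6 − 2 = 23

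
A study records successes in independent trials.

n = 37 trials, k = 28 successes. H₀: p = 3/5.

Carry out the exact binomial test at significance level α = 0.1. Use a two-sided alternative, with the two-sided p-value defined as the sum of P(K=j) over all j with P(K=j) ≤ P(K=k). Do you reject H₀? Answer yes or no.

Exact binomial: n=37, k=28, p₀=3/5=0.6000
P(X=j) = C(n,j)·p₀^j·(1−p₀)^(n−j); p = Σ P(X=j) over j with P(X=j) ≤ P(X=28)
p-value (two-sided) = 0.06384
At α=0.1: p < α → reject H₀

reject H₀: yes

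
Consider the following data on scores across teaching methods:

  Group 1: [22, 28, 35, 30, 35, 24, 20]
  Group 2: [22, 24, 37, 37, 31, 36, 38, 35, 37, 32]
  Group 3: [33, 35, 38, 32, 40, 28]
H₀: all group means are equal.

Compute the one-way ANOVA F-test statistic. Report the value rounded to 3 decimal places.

Group means [27.71, 32.90, 34.33], grand mean 31.696
SSB = Σnᵢ(x̄ᵢ−x̄)² = 167.208; SSW = ΣΣ(x−x̄ᵢ)² = 603.662
MSB = 167.208/2 = 83.6038; MSW = 603.662/20 = 30.1831
F = MSB/MSW = 2.7699
df = (2, 20)

test statistic = 2.770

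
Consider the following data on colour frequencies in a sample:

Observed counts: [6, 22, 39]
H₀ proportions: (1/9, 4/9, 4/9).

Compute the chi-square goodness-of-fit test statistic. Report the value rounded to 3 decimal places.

test statistic = 5.168

n = 67; E_i = n·p_i = [7.44, 29.78, 29.78]
χ² = (6−7.44)²/7.44 + (22−29.78)²/29.78 + (39−29.78)²/29.78 = 5.1679
df = 2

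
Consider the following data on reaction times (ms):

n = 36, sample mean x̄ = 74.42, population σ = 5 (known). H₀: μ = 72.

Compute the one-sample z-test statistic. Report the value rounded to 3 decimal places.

SE = σ/√n = 5/√36 = 0.8333
z = (x̄−μ₀)/SE = (74.42−72)/0.8333 = 2.9040

test statistic = 2.904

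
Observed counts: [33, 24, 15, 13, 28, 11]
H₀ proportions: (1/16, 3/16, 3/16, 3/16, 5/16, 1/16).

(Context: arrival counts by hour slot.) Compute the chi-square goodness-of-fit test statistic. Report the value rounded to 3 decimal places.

test statistic = 94.082

n = 124; E_i = n·p_i = [7.75, 23.25, 23.25, 23.25, 38.75, 7.75]
χ² = (33−7.75)²/7.75 + (24−23.25)²/23.25 + (15−23.25)²/23.25 + (13−23.25)²/23.25 + (28−38.75)²/38.75 + (11−7.75)²/7.75 = 94.0817
df = 5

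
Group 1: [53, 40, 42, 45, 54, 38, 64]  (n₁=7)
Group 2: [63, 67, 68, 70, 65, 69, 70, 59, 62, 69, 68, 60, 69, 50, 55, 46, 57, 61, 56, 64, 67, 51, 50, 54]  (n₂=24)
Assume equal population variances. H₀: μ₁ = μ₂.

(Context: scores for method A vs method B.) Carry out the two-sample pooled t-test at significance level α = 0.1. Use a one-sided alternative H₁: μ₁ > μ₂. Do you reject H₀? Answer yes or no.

reject H₀: no

x̄₁=48.000, s₁=9.363, n₁=7
x̄₂=61.250, s₂=7.374, n₂=24
s_p² = [6·9.363² + 23·7.374²]/29 = 61.2586
SE = √(s_p²·(1/7+1/24)) = 3.3621
t = (48.000−61.250)/3.3621 = -3.9410
df = 29
p-value (one-sided, H₁ greater) = 0.99977
At α=0.1: p ≥ α → fail to reject H₀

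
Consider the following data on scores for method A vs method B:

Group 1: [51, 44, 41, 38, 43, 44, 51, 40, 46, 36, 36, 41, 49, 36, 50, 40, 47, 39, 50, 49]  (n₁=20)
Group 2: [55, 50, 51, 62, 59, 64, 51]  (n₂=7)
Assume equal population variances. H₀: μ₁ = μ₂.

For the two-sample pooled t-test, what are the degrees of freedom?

df = n₁ + n₂ − 2 = 20 + 7 − 2 = 25

degrees of freedom = 25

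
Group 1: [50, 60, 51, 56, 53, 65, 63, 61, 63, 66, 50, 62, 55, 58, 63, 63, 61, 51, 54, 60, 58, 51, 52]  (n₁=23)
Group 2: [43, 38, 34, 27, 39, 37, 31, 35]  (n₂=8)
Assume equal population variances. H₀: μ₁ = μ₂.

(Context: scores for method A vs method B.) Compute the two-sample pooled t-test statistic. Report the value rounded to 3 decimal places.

test statistic = 10.345

x̄₁=57.652, s₁=5.297, n₁=23
x̄₂=35.500, s₂=4.957, n₂=8
s_p² = [22·5.297² + 7·4.957²]/29 = 27.2144
SE = √(s_p²·(1/23+1/8)) = 2.1413
t = (57.652−35.500)/2.1413 = 10.3453
df = 29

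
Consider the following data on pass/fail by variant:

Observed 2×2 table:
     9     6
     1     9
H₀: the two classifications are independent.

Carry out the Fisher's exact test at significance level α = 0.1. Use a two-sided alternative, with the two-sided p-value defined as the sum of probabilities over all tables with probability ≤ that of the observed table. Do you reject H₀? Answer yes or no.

reject H₀: yes

Margins: r₁=15, r₂=10, c₁=10, c₂=15, n=25
p_obs = C(15,9)·C(10,1)/C(25,10); sum pmf over tables with pmf ≤ p_obs
p-value (two-sided) = 0.01772
At α=0.1: p < α → reject H₀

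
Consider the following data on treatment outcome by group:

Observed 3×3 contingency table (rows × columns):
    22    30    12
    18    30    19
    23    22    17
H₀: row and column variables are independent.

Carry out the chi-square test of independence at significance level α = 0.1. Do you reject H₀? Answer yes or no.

reject H₀: no

Row totals [64, 67, 62], col totals [63, 82, 48], n=193
χ² = (22−20.89)²/20.89 + (30−27.19)²/27.19 + (12−15.92)²/15.92 + (18−21.87)²/21.87 + (30−28.47)²/28.47 + (19−16.66)²/16.66 + (23−20.24)²/20.24 + (22−26.34)²/26.34 + (17−15.42)²/15.42 = 3.6627
df = 4
p-value (upper-tail) = 0.45358
At α=0.1: p ≥ α → fail to reject H₀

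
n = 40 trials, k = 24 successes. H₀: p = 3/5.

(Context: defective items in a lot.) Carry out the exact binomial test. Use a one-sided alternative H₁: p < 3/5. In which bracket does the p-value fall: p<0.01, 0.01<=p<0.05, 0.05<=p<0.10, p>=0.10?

Exact binomial: n=40, k=24, p₀=3/5=0.6000
P(X≤24) from Σ C(n,i)·p₀^i·(1−p₀)^(n−i)
p-value (one-sided, H₁ less) = 0.55978
→ bracket: p>=0.10

p-value bracket: p>=0.10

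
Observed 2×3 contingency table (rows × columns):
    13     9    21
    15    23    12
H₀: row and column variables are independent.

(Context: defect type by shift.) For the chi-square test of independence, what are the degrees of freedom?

df = (r−1)(c−1) = (2−1)·(3−1) = 2

degrees of freedom = 2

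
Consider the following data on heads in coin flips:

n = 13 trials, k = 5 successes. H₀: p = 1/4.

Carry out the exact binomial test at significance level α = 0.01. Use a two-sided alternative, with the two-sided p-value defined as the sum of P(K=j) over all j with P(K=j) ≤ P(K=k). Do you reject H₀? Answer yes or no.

reject H₀: no

Exact binomial: n=13, k=5, p₀=1/4=0.2500
P(X=j) = C(n,j)·p₀^j·(1−p₀)^(n−j); p = Σ P(X=j) over j with P(X=j) ≤ P(X=5)
p-value (two-sided) = 0.33274
At α=0.01: p ≥ α → fail to reject H₀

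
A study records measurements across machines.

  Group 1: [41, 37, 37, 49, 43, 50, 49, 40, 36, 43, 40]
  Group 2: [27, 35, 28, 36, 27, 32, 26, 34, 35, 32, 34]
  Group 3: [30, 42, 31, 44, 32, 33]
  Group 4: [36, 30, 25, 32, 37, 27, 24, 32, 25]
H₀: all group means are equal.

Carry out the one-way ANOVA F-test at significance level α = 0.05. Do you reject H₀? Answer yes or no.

Group means [42.27, 31.45, 35.33, 29.78], grand mean 34.892
SSB = Σnᵢ(x̄ᵢ−x̄)² = 965.770; SSW = ΣΣ(x−x̄ᵢ)² = 769.798
MSB = 965.770/3 = 321.9232; MSW = 769.798/33 = 23.3272
F = MSB/MSW = 13.8003
df = (3, 33)
p-value (upper-tail) = 0.00001
At α=0.05: p < α → reject H₀

reject H₀: yes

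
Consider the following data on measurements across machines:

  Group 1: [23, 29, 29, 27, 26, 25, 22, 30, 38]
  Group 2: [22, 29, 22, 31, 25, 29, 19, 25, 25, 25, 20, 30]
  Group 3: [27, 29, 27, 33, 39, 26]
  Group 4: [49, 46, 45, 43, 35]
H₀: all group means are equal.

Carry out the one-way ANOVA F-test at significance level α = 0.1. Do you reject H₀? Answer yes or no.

reject H₀: yes

Group means [27.67, 25.17, 30.17, 43.60], grand mean 29.688
SSB = Σnᵢ(x̄ᵢ−x̄)² = 1251.175; SSW = ΣΣ(x−x̄ᵢ)² = 587.700
MSB = 1251.175/3 = 417.0583; MSW = 587.700/28 = 20.9893
F = MSB/MSW = 19.8701
df = (3, 28)
p-value (upper-tail) = 0.00000
At α=0.1: p < α → reject H₀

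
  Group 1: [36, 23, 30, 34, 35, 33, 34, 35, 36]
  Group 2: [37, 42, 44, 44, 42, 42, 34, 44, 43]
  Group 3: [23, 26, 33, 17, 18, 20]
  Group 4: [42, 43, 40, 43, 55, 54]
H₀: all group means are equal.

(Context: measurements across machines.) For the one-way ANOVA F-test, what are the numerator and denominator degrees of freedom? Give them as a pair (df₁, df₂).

k = 4 groups, N = 30 total
df = (k−1, N−k) = (4−1, 30−4) = (3, 26)

degrees of freedom = [3, 26]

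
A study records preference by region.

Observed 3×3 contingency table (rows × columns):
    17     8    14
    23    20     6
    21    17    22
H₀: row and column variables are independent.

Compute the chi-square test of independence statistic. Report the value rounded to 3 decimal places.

Row totals [39, 49, 60], col totals [61, 45, 42], n=148
χ² = (17−16.07)²/16.07 + (8−11.86)²/11.86 + (14−11.07)²/11.07 + (23−20.20)²/20.20 + (20−14.90)²/14.90 + (6−13.91)²/13.91 + (21−24.73)²/24.73 + (17−18.24)²/18.24 + (22−17.03)²/17.03 = 10.8156
df = 4

test statistic = 10.816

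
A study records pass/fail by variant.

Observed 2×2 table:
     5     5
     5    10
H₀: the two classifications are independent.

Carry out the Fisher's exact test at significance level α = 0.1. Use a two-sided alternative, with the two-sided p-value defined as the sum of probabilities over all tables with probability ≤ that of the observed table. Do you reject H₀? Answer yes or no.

Margins: r₁=10, r₂=15, c₁=10, c₂=15, n=25
p_obs = C(10,5)·C(15,5)/C(25,10); sum pmf over tables with pmf ≤ p_obs
p-value (two-sided) = 0.44222
At α=0.1: p ≥ α → fail to reject H₀

reject H₀: no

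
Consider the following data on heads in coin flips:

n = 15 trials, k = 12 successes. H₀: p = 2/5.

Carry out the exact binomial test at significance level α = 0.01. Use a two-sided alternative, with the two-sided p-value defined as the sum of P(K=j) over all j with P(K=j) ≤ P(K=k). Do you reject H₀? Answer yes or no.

Exact binomial: n=15, k=12, p₀=2/5=0.4000
P(X=j) = C(n,j)·p₀^j·(1−p₀)^(n−j); p = Σ P(X=j) over j with P(X=j) ≤ P(X=12)
p-value (two-sided) = 0.00240
At α=0.01: p < α → reject H₀

reject H₀: yes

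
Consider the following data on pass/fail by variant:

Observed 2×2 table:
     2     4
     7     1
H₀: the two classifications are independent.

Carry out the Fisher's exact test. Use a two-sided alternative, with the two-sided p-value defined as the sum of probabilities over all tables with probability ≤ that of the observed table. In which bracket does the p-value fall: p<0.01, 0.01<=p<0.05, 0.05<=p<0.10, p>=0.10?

p-value bracket: 0.05<=p<0.10

Margins: r₁=6, r₂=8, c₁=9, c₂=5, n=14
p_obs = C(6,2)·C(8,7)/C(14,9); sum pmf over tables with pmf ≤ p_obs
p-value (two-sided) = 0.09091
→ bracket: 0.05<=p<0.10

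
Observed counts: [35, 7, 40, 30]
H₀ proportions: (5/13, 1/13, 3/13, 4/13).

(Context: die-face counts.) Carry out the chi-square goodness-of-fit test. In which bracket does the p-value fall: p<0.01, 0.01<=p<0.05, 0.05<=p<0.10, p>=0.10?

n = 112; E_i = n·p_i = [43.08, 8.62, 25.85, 34.46]
χ² = (35−43.08)²/43.08 + (7−8.62)²/8.62 + (40−25.85)²/25.85 + (30−34.46)²/34.46 = 10.1458
df = 3
p-value (upper-tail) = 0.01737
→ bracket: 0.01<=p<0.05

p-value bracket: 0.01<=p<0.05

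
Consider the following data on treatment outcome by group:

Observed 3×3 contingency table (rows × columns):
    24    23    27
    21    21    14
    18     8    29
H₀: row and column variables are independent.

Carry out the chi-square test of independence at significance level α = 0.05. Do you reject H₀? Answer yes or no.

Row totals [74, 56, 55], col totals [63, 52, 70], n=185
χ² = (24−25.20)²/25.20 + (23−20.80)²/20.80 + (27−28.00)²/28.00 + (21−19.07)²/19.07 + (21−15.74)²/15.74 + (14−21.19)²/21.19 + (18−18.73)²/18.73 + (8−15.46)²/15.46 + (29−20.81)²/20.81 = 11.5676
df = 4
p-value (upper-tail) = 0.02087
At α=0.05: p < α → reject H₀

reject H₀: yes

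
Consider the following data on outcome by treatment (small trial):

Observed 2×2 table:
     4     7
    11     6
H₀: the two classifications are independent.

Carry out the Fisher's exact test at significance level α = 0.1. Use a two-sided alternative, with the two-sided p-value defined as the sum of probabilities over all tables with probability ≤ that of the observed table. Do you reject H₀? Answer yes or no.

reject H₀: no

Margins: r₁=11, r₂=17, c₁=15, c₂=13, n=28
p_obs = C(11,4)·C(17,11)/C(28,15); sum pmf over tables with pmf ≤ p_obs
p-value (two-sided) = 0.24581
At α=0.1: p ≥ α → fail to reject H₀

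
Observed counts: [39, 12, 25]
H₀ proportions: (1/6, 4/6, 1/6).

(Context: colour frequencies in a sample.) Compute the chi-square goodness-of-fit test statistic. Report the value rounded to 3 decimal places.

test statistic = 96.263

n = 76; E_i = n·p_i = [12.67, 50.67, 12.67]
χ² = (39−12.67)²/12.67 + (12−50.67)²/50.67 + (25−12.67)²/12.67 = 96.2632
df = 2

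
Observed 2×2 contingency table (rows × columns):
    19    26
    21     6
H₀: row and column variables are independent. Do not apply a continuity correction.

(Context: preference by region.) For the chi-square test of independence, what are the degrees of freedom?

df = (r−1)(c−1) = (2−1)·(2−1) = 1

degrees of freedom = 1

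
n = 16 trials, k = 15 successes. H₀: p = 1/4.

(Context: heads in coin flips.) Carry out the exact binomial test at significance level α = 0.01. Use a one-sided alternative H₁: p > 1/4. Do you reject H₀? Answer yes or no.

Exact binomial: n=16, k=15, p₀=1/4=0.2500
P(X≥15) from Σ C(n,i)·p₀^i·(1−p₀)^(n−i)
p-value (one-sided, H₁ greater) = 0.00000
At α=0.01: p < α → reject H₀

reject H₀: yes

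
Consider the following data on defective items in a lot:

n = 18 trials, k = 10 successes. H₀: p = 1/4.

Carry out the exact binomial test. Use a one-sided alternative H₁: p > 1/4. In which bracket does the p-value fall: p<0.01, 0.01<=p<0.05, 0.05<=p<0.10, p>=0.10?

Exact binomial: n=18, k=10, p₀=1/4=0.2500
P(X≥10) from Σ C(n,i)·p₀^i·(1−p₀)^(n−i)
p-value (one-sided, H₁ greater) = 0.00542
→ bracket: p<0.01

p-value bracket: p<0.01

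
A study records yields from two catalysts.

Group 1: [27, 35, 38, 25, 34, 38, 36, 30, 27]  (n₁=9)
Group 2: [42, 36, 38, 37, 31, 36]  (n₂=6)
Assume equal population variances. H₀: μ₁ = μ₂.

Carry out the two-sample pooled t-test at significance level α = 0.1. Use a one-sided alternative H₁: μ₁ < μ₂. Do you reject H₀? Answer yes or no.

reject H₀: yes

x̄₁=32.222, s₁=5.044, n₁=9
x̄₂=36.667, s₂=3.559, n₂=6
s_p² = [8·5.044² + 5·3.559²]/13 = 20.5299
SE = √(s_p²·(1/9+1/6)) = 2.3880
t = (32.222−36.667)/2.3880 = -1.8611
df = 13
p-value (one-sided, H₁ less) = 0.04274
At α=0.1: p < α → reject H₀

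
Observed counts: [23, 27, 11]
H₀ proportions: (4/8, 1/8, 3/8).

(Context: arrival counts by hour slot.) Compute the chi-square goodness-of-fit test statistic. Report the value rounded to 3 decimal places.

test statistic = 57.240

n = 61; E_i = n·p_i = [30.50, 7.62, 22.88]
χ² = (23−30.50)²/30.50 + (27−7.62)²/7.62 + (11−22.88)²/22.88 = 57.2404
df = 2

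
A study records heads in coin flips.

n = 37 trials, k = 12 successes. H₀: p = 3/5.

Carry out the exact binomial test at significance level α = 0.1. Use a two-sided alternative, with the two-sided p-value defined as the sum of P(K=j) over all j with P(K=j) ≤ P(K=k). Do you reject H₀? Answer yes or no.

reject H₀: yes

Exact binomial: n=37, k=12, p₀=3/5=0.6000
P(X=j) = C(n,j)·p₀^j·(1−p₀)^(n−j); p = Σ P(X=j) over j with P(X=j) ≤ P(X=12)
p-value (two-sided) = 0.00110
At α=0.1: p < α → reject H₀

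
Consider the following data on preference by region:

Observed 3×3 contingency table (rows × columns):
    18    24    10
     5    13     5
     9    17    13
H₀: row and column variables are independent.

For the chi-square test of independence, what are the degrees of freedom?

df = (r−1)(c−1) = (3−1)·(3−1) = 4

degrees of freedom = 4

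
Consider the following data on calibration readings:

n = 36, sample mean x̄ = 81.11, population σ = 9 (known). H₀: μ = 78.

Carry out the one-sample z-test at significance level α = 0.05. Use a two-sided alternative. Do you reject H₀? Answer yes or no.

SE = σ/√n = 9/√36 = 1.5000
z = (x̄−μ₀)/SE = (81.11−78)/1.5000 = 2.0733
p-value (two-sided) = 0.03814
At α=0.05: p < α → reject H₀

reject H₀: yes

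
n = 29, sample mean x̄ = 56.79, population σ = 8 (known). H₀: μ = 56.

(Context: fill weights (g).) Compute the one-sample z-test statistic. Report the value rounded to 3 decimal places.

test statistic = 0.532

SE = σ/√n = 8/√29 = 1.4856
z = (x̄−μ₀)/SE = (56.79−56)/1.4856 = 0.5318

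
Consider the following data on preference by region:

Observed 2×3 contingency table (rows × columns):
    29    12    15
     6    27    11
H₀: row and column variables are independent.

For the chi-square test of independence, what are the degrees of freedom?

degrees of freedom = 2

df = (r−1)(c−1) = (2−1)·(3−1) = 2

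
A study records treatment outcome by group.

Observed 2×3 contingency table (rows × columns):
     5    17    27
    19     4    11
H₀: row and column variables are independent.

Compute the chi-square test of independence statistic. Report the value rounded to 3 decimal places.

Row totals [49, 34], col totals [24, 21, 38], n=83
χ² = (5−14.17)²/14.17 + (17−12.40)²/12.40 + (27−22.43)²/22.43 + (19−9.83)²/9.83 + (4−8.60)²/8.60 + (11−15.57)²/15.57 = 20.9237
df = 2

test statistic = 20.924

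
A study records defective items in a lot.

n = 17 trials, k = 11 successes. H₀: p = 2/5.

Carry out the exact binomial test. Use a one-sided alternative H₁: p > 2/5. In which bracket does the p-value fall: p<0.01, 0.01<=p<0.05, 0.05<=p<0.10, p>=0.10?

p-value bracket: 0.01<=p<0.05

Exact binomial: n=17, k=11, p₀=2/5=0.4000
P(X≥11) from Σ C(n,i)·p₀^i·(1−p₀)^(n−i)
p-value (one-sided, H₁ greater) = 0.03481
→ bracket: 0.01<=p<0.05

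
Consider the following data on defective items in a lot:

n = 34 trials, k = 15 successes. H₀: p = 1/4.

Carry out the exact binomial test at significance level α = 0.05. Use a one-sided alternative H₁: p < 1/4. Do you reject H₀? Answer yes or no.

reject H₀: no

Exact binomial: n=34, k=15, p₀=1/4=0.2500
P(X≤15) from Σ C(n,i)·p₀^i·(1−p₀)^(n−i)
p-value (one-sided, H₁ less) = 0.99565
At α=0.05: p ≥ α → fail to reject H₀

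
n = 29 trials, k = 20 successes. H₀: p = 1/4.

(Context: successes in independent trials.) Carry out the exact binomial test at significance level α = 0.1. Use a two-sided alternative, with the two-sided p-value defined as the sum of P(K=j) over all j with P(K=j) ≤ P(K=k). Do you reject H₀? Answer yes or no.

Exact binomial: n=29, k=20, p₀=1/4=0.2500
P(X=j) = C(n,j)·p₀^j·(1−p₀)^(n−j); p = Σ P(X=j) over j with P(X=j) ≤ P(X=20)
p-value (two-sided) = 0.00000
At α=0.1: p < α → reject H₀

reject H₀: yes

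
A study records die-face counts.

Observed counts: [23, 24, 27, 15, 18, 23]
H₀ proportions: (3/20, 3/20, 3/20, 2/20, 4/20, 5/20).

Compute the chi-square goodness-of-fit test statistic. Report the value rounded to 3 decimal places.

n = 130; E_i = n·p_i = [19.50, 19.50, 19.50, 13.00, 26.00, 32.50]
χ² = (23−19.50)²/19.50 + (24−19.50)²/19.50 + (27−19.50)²/19.50 + (15−13.00)²/13.00 + (18−26.00)²/26.00 + (23−32.50)²/32.50 = 10.0974
df = 5

test statistic = 10.097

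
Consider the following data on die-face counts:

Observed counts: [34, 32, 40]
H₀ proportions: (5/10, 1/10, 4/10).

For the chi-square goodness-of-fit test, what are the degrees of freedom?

df = k − 1 = 3 − 1 = 2

degrees of freedom = 2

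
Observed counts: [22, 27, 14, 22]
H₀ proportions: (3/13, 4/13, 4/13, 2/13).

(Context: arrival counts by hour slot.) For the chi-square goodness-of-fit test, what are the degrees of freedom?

degrees of freedom = 3

df = k − 1 = 4 − 1 = 3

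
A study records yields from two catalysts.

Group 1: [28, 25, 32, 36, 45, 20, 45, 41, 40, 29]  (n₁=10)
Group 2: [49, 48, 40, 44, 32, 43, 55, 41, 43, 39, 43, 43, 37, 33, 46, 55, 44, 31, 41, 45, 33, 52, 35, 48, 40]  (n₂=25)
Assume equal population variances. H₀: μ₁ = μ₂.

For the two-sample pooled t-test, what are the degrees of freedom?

df = n₁ + n₂ − 2 = 10 + 25 − 2 = 33

degrees of freedom = 33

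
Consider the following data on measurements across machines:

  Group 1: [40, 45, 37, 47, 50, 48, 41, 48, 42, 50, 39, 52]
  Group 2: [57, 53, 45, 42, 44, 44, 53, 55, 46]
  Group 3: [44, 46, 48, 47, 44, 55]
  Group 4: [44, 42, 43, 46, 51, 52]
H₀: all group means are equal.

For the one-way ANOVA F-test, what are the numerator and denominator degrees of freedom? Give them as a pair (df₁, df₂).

k = 4 groups, N = 33 total
df = (k−1, N−k) = (4−1, 33−4) = (3, 29)

degrees of freedom = [3, 29]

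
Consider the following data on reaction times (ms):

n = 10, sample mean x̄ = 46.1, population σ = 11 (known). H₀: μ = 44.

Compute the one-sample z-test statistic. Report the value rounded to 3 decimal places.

test statistic = 0.604

SE = σ/√n = 11/√10 = 3.4785
z = (x̄−μ₀)/SE = (46.1−44)/3.4785 = 0.6037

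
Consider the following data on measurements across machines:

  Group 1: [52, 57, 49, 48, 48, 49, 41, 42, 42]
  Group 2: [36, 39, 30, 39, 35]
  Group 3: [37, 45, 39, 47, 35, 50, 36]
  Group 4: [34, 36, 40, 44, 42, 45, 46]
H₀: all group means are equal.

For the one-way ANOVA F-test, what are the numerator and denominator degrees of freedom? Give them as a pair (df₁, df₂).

k = 4 groups, N = 28 total
df = (k−1, N−k) = (4−1, 28−4) = (3, 24)

degrees of freedom = [3, 24]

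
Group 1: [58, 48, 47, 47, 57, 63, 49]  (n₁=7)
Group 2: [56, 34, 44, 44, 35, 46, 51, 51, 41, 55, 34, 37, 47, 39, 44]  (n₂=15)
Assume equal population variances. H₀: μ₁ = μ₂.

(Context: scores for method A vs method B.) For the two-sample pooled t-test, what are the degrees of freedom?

degrees of freedom = 20

df = n₁ + n₂ − 2 = 7 + 15 − 2 = 20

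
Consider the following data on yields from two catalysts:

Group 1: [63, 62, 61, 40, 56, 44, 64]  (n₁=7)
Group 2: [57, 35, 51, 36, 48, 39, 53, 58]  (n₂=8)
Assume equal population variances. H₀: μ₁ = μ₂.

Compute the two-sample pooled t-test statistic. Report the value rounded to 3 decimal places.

test statistic = 1.745

x̄₁=55.714, s₁=9.776, n₁=7
x̄₂=47.125, s₂=9.280, n₂=8
s_p² = [6·9.776² + 7·9.280²]/13 = 90.4849
SE = √(s_p²·(1/7+1/8)) = 4.9231
t = (55.714−47.125)/4.9231 = 1.7447
df = 13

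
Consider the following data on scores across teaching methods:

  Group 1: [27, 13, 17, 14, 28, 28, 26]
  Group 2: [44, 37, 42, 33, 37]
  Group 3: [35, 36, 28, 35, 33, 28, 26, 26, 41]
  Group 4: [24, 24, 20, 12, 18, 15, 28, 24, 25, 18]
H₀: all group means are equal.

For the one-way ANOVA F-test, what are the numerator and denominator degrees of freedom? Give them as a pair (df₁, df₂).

k = 4 groups, N = 31 total
df = (k−1, N−k) = (4−1, 31−4) = (3, 27)

degrees of freedom = [3, 27]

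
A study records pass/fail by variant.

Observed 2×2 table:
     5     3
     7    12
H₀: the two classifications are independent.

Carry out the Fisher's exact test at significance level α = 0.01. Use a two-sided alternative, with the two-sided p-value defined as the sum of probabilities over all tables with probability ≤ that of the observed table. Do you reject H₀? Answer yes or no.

Margins: r₁=8, r₂=19, c₁=12, c₂=15, n=27
p_obs = C(8,5)·C(19,7)/C(27,12); sum pmf over tables with pmf ≤ p_obs
p-value (two-sided) = 0.39807
At α=0.01: p ≥ α → fail to reject H₀

reject H₀: no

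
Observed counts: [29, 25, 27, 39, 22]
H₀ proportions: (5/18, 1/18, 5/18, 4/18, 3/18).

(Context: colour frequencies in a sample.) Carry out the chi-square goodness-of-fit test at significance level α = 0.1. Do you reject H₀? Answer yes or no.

n = 142; E_i = n·p_i = [39.44, 7.89, 39.44, 31.56, 23.67]
χ² = (29−39.44)²/39.44 + (25−7.89)²/7.89 + (27−39.44)²/39.44 + (39−31.56)²/31.56 + (22−23.67)²/23.67 = 45.6796
df = 4
p-value (upper-tail) = 0.00000
At α=0.1: p < α → reject H₀

reject H₀: yes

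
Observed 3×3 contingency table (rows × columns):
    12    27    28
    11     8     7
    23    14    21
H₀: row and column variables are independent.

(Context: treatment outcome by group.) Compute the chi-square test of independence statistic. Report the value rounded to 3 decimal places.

Row totals [67, 26, 58], col totals [46, 49, 56], n=151
χ² = (12−20.41)²/20.41 + (27−21.74)²/21.74 + (28−24.85)²/24.85 + (11−7.92)²/7.92 + (8−8.44)²/8.44 + (7−9.64)²/9.64 + (23−17.67)²/17.67 + (14−18.82)²/18.82 + (21−21.51)²/21.51 = 9.9370
df = 4

test statistic = 9.937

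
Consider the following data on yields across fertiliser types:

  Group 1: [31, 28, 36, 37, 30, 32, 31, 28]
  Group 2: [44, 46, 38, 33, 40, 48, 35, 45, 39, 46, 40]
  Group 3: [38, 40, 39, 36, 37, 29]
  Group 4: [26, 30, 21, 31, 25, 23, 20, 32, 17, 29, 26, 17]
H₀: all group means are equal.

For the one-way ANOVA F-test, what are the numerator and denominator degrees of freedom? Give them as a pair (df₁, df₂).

k = 4 groups, N = 37 total
df = (k−1, N−k) = (4−1, 37−4) = (3, 33)

degrees of freedom = [3, 33]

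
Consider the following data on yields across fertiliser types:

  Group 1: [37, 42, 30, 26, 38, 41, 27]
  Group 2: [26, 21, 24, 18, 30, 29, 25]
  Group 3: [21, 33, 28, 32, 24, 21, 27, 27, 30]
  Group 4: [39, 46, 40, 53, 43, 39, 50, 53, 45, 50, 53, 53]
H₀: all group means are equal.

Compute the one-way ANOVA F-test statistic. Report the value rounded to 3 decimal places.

test statistic = 35.564

Group means [34.43, 24.71, 27.00, 47.00], grand mean 34.886
SSB = Σnᵢ(x̄ᵢ−x̄)² = 3046.400; SSW = ΣΣ(x−x̄ᵢ)² = 885.143
MSB = 3046.400/3 = 1015.4667; MSW = 885.143/31 = 28.5530
F = MSB/MSW = 35.5643
df = (3, 31)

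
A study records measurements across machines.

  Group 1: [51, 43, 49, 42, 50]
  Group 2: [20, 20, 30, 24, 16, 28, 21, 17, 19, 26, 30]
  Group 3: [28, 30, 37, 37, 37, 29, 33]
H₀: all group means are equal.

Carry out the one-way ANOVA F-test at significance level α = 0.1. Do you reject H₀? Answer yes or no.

reject H₀: yes

Group means [47.00, 22.82, 33.00], grand mean 31.174
SSB = Σnᵢ(x̄ᵢ−x̄)² = 2043.668; SSW = ΣΣ(x−x̄ᵢ)² = 423.636
MSB = 2043.668/2 = 1021.8340; MSW = 423.636/20 = 21.1818
F = MSB/MSW = 48.2411
df = (2, 20)
p-value (upper-tail) = 0.00000
At α=0.1: p < α → reject H₀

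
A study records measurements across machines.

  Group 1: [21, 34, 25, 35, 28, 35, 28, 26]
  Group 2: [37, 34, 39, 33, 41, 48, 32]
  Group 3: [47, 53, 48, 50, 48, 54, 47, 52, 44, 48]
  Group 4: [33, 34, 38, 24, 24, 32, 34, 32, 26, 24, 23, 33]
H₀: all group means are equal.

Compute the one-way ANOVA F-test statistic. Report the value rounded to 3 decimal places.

Group means [29.00, 37.71, 49.10, 29.75], grand mean 36.324
SSB = Σnᵢ(x̄ᵢ−x̄)² = 2593.530; SSW = ΣΣ(x−x̄ᵢ)² = 756.579
MSB = 2593.530/3 = 864.5098; MSW = 756.579/33 = 22.9266
F = MSB/MSW = 37.7077
df = (3, 33)

test statistic = 37.708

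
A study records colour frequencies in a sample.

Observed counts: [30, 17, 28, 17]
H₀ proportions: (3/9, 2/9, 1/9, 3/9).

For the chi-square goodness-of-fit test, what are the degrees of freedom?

df = k − 1 = 4 − 1 = 3

degrees of freedom = 3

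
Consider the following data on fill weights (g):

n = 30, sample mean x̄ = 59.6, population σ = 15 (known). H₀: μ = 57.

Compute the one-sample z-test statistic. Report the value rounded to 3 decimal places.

test statistic = 0.949

SE = σ/√n = 15/√30 = 2.7386
z = (x̄−μ₀)/SE = (59.6−57)/2.7386 = 0.9494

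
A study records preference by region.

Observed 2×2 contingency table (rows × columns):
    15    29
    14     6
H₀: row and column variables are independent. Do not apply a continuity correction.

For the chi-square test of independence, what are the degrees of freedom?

degrees of freedom = 1

df = (r−1)(c−1) = (2−1)·(2−1) = 1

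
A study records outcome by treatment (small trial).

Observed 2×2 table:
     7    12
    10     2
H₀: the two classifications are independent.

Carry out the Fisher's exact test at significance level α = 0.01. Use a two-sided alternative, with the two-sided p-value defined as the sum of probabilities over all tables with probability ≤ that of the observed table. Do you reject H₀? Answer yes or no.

reject H₀: no

Margins: r₁=19, r₂=12, c₁=17, c₂=14, n=31
p_obs = C(19,7)·C(12,10)/C(31,17); sum pmf over tables with pmf ≤ p_obs
p-value (two-sided) = 0.02447
At α=0.01: p ≥ α → fail to reject H₀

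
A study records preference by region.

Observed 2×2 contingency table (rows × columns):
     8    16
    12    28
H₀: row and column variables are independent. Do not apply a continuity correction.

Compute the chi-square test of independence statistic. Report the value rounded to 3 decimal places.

test statistic = 0.078

Row totals [24, 40], col totals [20, 44], n=64
χ² = (8−7.50)²/7.50 + (16−16.50)²/16.50 + (12−12.50)²/12.50 + (28−27.50)²/27.50 = 0.0776
df = 1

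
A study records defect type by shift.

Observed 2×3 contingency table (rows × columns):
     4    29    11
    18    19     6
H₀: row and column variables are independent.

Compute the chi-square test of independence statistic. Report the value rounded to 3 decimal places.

Row totals [44, 43], col totals [22, 48, 17], n=87
χ² = (4−11.13)²/11.13 + (29−24.28)²/24.28 + (11−8.60)²/8.60 + (18−10.87)²/10.87 + (19−23.72)²/23.72 + (6−8.40)²/8.40 = 12.4532
df = 2

test statistic = 12.453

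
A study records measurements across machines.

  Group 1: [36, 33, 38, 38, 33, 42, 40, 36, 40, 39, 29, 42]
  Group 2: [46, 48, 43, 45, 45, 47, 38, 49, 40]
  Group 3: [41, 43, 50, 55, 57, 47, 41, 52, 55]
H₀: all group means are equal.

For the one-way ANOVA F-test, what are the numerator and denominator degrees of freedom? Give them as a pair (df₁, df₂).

k = 3 groups, N = 30 total
df = (k−1, N−k) = (3−1, 30−3) = (2, 27)

degrees of freedom = [2, 27]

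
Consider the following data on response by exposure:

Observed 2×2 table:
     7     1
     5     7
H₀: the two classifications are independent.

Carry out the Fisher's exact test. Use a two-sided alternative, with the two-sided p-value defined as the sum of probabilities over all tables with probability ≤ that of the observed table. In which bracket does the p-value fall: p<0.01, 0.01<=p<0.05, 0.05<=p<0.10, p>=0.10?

Margins: r₁=8, r₂=12, c₁=12, c₂=8, n=20
p_obs = C(8,7)·C(12,5)/C(20,12); sum pmf over tables with pmf ≤ p_obs
p-value (two-sided) = 0.06967
→ bracket: 0.05<=p<0.10

p-value bracket: 0.05<=p<0.10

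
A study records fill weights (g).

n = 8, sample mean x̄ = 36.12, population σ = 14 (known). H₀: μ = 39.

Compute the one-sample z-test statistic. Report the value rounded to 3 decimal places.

SE = σ/√n = 14/√8 = 4.9497
z = (x̄−μ₀)/SE = (36.12−39)/4.9497 = -0.5818

test statistic = -0.582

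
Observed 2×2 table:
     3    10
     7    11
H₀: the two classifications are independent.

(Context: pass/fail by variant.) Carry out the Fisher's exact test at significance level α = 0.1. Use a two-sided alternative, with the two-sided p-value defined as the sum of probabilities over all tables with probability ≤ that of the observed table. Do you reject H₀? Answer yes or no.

reject H₀: no

Margins: r₁=13, r₂=18, c₁=10, c₂=21, n=31
p_obs = C(13,3)·C(18,7)/C(31,10); sum pmf over tables with pmf ≤ p_obs
p-value (two-sided) = 0.45211
At α=0.1: p ≥ α → fail to reject H₀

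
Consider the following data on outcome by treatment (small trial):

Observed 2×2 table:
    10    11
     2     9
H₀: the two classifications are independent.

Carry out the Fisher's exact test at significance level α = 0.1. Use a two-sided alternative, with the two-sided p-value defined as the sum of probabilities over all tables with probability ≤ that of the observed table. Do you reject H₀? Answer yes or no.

Margins: r₁=21, r₂=11, c₁=12, c₂=20, n=32
p_obs = C(21,10)·C(11,2)/C(32,12); sum pmf over tables with pmf ≤ p_obs
p-value (two-sided) = 0.13885
At α=0.1: p ≥ α → fail to reject H₀

reject H₀: no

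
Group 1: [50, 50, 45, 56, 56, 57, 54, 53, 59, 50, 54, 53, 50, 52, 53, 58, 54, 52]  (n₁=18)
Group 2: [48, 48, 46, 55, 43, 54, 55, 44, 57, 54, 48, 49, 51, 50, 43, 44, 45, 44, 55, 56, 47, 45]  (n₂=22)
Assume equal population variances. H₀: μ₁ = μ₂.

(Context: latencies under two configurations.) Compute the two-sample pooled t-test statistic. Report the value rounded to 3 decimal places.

x̄₁=53.111, s₁=3.428, n₁=18
x̄₂=49.136, s₂=4.734, n₂=22
s_p² = [17·3.428² + 21·4.734²]/38 = 17.6413
SE = √(s_p²·(1/18+1/22)) = 1.3349
t = (53.111−49.136)/1.3349 = 2.9776
df = 38

test statistic = 2.978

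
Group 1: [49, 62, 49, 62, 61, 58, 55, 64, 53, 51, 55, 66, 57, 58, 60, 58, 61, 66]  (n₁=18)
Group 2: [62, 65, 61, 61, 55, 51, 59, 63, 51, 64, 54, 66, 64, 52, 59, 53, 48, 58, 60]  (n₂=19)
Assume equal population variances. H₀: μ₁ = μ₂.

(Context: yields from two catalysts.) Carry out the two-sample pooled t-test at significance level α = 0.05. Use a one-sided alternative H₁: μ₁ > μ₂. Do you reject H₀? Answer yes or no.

x̄₁=58.056, s₁=5.274, n₁=18
x̄₂=58.211, s₂=5.442, n₂=19
s_p² = [17·5.274² + 18·5.442²]/35 = 28.7458
SE = √(s_p²·(1/18+1/19)) = 1.7635
t = (58.056−58.211)/1.7635 = -0.0879
df = 35
p-value (one-sided, H₁ greater) = 0.53476
At α=0.05: p ≥ α → fail to reject H₀

reject H₀: no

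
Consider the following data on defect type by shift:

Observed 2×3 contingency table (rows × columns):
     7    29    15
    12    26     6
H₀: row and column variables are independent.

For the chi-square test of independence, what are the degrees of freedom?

degrees of freedom = 2

df = (r−1)(c−1) = (2−1)·(3−1) = 2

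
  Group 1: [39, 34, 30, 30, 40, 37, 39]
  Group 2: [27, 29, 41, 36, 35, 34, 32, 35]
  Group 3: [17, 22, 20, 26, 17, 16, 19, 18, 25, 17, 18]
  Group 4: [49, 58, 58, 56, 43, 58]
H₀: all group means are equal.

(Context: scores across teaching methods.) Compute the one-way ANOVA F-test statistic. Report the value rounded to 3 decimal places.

test statistic = 77.602

Group means [35.57, 33.62, 19.55, 53.67], grand mean 32.969
SSB = Σnᵢ(x̄ᵢ−x̄)² = 4603.319; SSW = ΣΣ(x−x̄ᵢ)² = 553.650
MSB = 4603.319/3 = 1534.4396; MSW = 553.650/28 = 19.7732
F = MSB/MSW = 77.6019
df = (3, 28)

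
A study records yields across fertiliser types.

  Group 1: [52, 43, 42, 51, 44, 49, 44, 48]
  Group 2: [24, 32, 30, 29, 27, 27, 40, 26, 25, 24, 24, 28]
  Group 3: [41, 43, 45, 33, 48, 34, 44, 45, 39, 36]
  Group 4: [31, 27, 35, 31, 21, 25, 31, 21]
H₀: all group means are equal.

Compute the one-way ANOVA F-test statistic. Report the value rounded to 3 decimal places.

Group means [46.62, 28.00, 40.80, 27.75], grand mean 35.237
SSB = Σnᵢ(x̄ᵢ−x̄)² = 2423.893; SSW = ΣΣ(x−x̄ᵢ)² = 750.975
MSB = 2423.893/3 = 807.9645; MSW = 750.975/34 = 22.0875
F = MSB/MSW = 36.5802
df = (3, 34)

test statistic = 36.580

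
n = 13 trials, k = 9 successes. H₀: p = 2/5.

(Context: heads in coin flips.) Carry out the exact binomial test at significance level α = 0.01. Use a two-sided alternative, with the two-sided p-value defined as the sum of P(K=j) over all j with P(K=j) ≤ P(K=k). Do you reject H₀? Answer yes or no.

Exact binomial: n=13, k=9, p₀=2/5=0.4000
P(X=j) = C(n,j)·p₀^j·(1−p₀)^(n−j); p = Σ P(X=j) over j with P(X=j) ≤ P(X=9)
p-value (two-sided) = 0.04471
At α=0.01: p ≥ α → fail to reject H₀

reject H₀: no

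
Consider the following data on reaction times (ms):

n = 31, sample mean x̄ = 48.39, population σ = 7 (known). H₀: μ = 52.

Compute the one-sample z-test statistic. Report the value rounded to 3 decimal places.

SE = σ/√n = 7/√31 = 1.2572
z = (x̄−μ₀)/SE = (48.39−52)/1.2572 = -2.8714

test statistic = -2.871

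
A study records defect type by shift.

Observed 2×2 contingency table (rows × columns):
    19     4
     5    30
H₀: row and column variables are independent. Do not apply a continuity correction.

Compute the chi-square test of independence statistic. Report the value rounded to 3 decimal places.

Row totals [23, 35], col totals [24, 34], n=58
χ² = (19−9.52)²/9.52 + (4−13.48)²/13.48 + (5−14.48)²/14.48 + (30−20.52)²/20.52 = 26.7096
df = 1

test statistic = 26.710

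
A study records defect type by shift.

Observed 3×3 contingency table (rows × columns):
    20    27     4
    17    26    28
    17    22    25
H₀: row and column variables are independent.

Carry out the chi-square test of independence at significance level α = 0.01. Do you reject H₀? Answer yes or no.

Row totals [51, 71, 64], col totals [54, 75, 57], n=186
χ² = (20−14.81)²/14.81 + (27−20.56)²/20.56 + (4−15.63)²/15.63 + (17−20.61)²/20.61 + (26−28.63)²/28.63 + (28−21.76)²/21.76 + (17−18.58)²/18.58 + (22−25.81)²/25.81 + (25−19.61)²/19.61 = 17.3293
df = 4
p-value (upper-tail) = 0.00167
At α=0.01: p < α → reject H₀

reject H₀: yes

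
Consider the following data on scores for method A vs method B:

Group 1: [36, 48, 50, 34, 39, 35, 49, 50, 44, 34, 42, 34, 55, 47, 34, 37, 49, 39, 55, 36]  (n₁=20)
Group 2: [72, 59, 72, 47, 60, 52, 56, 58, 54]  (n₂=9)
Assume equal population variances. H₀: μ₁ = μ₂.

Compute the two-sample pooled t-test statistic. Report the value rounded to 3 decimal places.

x̄₁=42.350, s₁=7.422, n₁=20
x̄₂=58.889, s₂=8.418, n₂=9
s_p² = [19·7.422² + 8·8.418²]/27 = 59.7570
SE = √(s_p²·(1/20+1/9)) = 3.1028
t = (42.350−58.889)/3.1028 = -5.3303
df = 27

test statistic = -5.330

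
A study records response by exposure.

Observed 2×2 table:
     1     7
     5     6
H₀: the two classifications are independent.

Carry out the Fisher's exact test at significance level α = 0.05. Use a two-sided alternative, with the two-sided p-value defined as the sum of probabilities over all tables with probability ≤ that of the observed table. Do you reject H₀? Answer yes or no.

reject H₀: no

Margins: r₁=8, r₂=11, c₁=6, c₂=13, n=19
p_obs = C(8,1)·C(11,5)/C(19,6); sum pmf over tables with pmf ≤ p_obs
p-value (two-sided) = 0.17699
At α=0.05: p ≥ α → fail to reject H₀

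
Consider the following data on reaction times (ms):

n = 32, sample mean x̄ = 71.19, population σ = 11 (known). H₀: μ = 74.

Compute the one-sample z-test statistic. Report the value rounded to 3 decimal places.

test statistic = -1.445

SE = σ/√n = 11/√32 = 1.9445
z = (x̄−μ₀)/SE = (71.19−74)/1.9445 = -1.4451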